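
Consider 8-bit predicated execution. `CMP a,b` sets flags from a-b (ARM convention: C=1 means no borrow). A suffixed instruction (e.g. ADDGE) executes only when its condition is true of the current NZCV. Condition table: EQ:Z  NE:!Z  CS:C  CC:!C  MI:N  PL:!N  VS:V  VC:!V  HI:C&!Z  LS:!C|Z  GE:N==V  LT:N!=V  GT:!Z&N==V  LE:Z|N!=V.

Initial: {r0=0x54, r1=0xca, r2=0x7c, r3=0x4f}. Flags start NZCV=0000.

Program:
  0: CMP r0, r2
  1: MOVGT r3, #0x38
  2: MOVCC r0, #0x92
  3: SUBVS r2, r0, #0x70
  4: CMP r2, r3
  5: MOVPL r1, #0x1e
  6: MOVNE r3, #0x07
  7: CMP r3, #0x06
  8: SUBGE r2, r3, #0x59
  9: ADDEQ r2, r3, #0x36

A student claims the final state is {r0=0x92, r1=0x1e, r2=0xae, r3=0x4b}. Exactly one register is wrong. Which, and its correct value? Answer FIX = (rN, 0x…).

FIX = (r3, 0x07)

[0] flags=1000 → (cmp)
[1] flags=1000 GT?F → skip
[2] flags=1000 CC?T → r0=0x92
[3] flags=1000 VS?F → skip
[4] flags=0010 → (cmp)
[5] flags=0010 PL?T → r1=0x1e
[6] flags=0010 NE?T → r3=0x07
[7] flags=0010 → (cmp)
[8] flags=0010 GE?T → r2=0xae
[9] flags=0010 EQ?F → skip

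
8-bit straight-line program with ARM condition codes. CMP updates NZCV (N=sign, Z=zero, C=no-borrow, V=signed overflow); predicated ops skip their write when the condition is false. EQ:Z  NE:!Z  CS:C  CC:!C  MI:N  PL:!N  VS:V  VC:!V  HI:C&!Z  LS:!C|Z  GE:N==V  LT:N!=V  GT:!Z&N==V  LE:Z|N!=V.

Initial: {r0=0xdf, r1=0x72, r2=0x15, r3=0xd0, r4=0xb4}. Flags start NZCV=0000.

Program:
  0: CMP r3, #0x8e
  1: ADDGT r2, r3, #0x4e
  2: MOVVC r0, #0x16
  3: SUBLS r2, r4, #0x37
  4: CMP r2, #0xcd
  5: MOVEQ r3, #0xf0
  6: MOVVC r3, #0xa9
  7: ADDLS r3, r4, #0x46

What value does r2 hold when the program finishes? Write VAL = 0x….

VAL = 0x1e

[0] flags=0010 → (cmp)
[1] flags=0010 GT?T → r2=0x1e
[2] flags=0010 VC?T → r0=0x16
[3] flags=0010 LS?F → skip
[4] flags=0000 → (cmp)
[5] flags=0000 EQ?F → skip
[6] flags=0000 VC?T → r3=0xa9
[7] flags=0000 LS?T → r3=0xfa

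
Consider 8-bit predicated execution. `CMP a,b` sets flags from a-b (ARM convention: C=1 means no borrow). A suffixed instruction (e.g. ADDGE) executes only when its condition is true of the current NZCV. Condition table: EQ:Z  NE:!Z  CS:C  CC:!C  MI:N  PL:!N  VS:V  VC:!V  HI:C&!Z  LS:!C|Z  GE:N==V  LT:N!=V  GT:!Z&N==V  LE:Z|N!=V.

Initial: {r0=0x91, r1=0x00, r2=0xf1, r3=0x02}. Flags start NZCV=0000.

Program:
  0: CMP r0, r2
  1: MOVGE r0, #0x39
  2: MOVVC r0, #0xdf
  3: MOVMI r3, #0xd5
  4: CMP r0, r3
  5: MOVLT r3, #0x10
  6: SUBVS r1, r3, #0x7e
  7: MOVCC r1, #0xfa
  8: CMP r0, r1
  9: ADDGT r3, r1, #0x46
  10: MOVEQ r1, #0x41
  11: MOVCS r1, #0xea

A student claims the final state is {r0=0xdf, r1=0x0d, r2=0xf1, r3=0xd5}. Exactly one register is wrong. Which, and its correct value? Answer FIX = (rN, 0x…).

FIX = (r1, 0xea)

[0] flags=1000 → (cmp)
[1] flags=1000 GE?F → skip
[2] flags=1000 VC?T → r0=0xdf
[3] flags=1000 MI?T → r3=0xd5
[4] flags=0010 → (cmp)
[5] flags=0010 LT?F → skip
[6] flags=0010 VS?F → skip
[7] flags=0010 CC?F → skip
[8] flags=1010 → (cmp)
[9] flags=1010 GT?F → skip
[10] flags=1010 EQ?F → skip
[11] flags=1010 CS?T → r1=0xea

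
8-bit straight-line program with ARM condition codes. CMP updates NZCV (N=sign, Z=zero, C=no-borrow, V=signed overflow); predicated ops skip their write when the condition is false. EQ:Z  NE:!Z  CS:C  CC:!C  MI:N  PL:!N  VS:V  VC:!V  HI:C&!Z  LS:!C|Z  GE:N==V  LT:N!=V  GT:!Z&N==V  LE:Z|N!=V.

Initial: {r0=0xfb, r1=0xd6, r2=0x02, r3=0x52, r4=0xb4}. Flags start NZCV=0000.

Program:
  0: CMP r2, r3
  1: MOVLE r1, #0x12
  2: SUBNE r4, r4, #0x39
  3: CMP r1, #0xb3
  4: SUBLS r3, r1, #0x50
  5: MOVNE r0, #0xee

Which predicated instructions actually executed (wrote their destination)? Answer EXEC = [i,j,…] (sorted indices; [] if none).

[0] flags=1000 → (cmp)
[1] flags=1000 LE?T → r1=0x12
[2] flags=1000 NE?T → r4=0x7b
[3] flags=0000 → (cmp)
[4] flags=0000 LS?T → r3=0xc2
[5] flags=0000 NE?T → r0=0xee

EXEC = [1,2,4,5]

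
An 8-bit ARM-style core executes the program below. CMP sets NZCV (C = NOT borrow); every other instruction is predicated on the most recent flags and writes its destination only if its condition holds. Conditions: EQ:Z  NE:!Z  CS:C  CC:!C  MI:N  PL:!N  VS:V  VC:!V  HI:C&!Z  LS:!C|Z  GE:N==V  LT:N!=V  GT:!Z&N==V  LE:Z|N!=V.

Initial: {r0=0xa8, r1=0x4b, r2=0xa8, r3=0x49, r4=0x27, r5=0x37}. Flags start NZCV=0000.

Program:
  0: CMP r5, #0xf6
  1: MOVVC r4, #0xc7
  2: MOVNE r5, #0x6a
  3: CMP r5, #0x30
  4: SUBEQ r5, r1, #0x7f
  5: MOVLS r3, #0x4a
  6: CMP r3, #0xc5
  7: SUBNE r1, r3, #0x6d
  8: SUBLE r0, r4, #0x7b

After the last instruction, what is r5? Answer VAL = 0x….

VAL = 0x6a

[0] flags=0000 → (cmp)
[1] flags=0000 VC?T → r4=0xc7
[2] flags=0000 NE?T → r5=0x6a
[3] flags=0010 → (cmp)
[4] flags=0010 EQ?F → skip
[5] flags=0010 LS?F → skip
[6] flags=1001 → (cmp)
[7] flags=1001 NE?T → r1=0xdc
[8] flags=1001 LE?F → skip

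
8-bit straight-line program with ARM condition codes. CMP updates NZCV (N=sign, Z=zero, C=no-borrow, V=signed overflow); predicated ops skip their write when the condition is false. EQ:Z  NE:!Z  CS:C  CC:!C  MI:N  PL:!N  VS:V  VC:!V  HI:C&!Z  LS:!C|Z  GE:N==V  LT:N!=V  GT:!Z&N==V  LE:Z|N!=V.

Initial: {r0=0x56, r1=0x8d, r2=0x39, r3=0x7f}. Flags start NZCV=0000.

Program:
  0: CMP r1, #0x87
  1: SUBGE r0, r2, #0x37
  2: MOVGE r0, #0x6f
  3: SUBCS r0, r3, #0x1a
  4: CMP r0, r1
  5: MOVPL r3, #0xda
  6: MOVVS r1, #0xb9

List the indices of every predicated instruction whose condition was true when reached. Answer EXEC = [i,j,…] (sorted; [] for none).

EXEC = [1,2,3,6]

0: ✓ CMP  NZCV=0010
1: ✓ SUBGE  r0←0x02
2: ✓ MOVGE  r0←0x6f
3: ✓ SUBCS  r0←0x65
4: ✓ CMP  NZCV=1001
5: · MOVPL
6: ✓ MOVVS  r1←0xb9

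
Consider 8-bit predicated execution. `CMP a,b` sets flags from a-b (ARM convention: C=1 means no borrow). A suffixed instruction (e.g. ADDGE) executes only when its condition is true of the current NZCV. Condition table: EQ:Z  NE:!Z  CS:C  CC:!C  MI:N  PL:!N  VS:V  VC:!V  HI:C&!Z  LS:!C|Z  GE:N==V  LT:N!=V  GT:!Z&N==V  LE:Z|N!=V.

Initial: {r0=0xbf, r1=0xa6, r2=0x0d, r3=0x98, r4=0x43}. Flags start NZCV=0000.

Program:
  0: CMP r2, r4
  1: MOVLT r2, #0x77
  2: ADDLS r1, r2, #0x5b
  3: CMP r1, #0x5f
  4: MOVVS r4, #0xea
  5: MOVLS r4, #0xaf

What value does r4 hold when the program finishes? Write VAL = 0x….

VAL = 0xea

0: ✓ CMP  NZCV=1000
1: ✓ MOVLT  r2←0x77
2: ✓ ADDLS  r1←0xd2
3: ✓ CMP  NZCV=0011
4: ✓ MOVVS  r4←0xea
5: · MOVLS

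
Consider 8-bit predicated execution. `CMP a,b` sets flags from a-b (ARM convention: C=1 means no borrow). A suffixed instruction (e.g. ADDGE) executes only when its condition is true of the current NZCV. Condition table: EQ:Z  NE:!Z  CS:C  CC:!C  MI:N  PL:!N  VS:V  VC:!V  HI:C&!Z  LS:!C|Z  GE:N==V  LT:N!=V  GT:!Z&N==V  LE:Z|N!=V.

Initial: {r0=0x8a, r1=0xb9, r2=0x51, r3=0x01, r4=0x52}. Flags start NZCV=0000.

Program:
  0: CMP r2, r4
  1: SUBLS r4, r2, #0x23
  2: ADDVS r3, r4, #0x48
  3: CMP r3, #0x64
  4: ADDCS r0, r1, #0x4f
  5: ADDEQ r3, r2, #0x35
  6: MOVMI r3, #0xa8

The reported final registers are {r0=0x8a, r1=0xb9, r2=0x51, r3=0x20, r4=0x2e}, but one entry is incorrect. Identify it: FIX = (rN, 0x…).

FIX = (r3, 0xa8)

[0] flags=1000 → (cmp)
[1] flags=1000 LS?T → r4=0x2e
[2] flags=1000 VS?F → skip
[3] flags=1000 → (cmp)
[4] flags=1000 CS?F → skip
[5] flags=1000 EQ?F → skip
[6] flags=1000 MI?T → r3=0xa8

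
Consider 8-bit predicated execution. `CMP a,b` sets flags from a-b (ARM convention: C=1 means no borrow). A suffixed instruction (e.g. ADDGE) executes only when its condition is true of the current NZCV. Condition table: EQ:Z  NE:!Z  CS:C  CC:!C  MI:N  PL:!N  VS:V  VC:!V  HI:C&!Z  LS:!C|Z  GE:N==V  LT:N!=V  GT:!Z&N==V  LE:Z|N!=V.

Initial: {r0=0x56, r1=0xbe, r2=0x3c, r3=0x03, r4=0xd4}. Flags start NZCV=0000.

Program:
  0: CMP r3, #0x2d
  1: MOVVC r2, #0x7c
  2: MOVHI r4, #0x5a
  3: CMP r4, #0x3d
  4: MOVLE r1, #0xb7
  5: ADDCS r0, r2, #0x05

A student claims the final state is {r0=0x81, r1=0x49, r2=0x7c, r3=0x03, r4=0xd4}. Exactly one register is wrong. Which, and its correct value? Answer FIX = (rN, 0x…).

FIX = (r1, 0xb7)

0: ✓ CMP  NZCV=1000
1: ✓ MOVVC  r2←0x7c
2: · MOVHI
3: ✓ CMP  NZCV=1010
4: ✓ MOVLE  r1←0xb7
5: ✓ ADDCS  r0←0x81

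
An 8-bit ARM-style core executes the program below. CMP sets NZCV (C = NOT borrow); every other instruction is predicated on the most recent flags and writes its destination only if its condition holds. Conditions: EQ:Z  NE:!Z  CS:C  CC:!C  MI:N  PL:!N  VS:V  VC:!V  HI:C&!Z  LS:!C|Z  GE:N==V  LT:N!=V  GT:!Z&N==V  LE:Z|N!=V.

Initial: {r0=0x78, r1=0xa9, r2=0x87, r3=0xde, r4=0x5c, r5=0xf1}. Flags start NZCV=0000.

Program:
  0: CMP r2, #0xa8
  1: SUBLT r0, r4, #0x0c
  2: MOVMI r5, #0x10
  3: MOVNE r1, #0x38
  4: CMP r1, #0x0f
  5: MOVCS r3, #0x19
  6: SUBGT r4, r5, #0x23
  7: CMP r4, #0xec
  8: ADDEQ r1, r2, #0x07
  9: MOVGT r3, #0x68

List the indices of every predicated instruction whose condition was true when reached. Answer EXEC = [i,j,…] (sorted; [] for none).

0: ✓ CMP  NZCV=1000
1: ✓ SUBLT  r0←0x50
2: ✓ MOVMI  r5←0x10
3: ✓ MOVNE  r1←0x38
4: ✓ CMP  NZCV=0010
5: ✓ MOVCS  r3←0x19
6: ✓ SUBGT  r4←0xed
7: ✓ CMP  NZCV=0010
8: · ADDEQ
9: ✓ MOVGT  r3←0x68

EXEC = [1,2,3,5,6,9]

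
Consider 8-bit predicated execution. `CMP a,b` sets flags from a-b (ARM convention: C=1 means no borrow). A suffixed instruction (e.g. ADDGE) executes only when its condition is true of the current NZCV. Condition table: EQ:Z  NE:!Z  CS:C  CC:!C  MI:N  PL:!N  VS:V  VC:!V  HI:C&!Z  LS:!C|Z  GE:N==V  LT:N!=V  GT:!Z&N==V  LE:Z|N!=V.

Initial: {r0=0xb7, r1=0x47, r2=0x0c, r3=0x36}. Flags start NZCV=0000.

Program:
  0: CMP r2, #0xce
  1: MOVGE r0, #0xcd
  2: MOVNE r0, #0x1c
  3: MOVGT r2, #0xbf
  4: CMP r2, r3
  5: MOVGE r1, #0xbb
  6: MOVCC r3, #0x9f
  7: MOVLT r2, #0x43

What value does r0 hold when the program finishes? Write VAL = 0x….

VAL = 0x1c

0: ✓ CMP  NZCV=0000
1: ✓ MOVGE  r0←0xcd
2: ✓ MOVNE  r0←0x1c
3: ✓ MOVGT  r2←0xbf
4: ✓ CMP  NZCV=1010
5: · MOVGE
6: · MOVCC
7: ✓ MOVLT  r2←0x43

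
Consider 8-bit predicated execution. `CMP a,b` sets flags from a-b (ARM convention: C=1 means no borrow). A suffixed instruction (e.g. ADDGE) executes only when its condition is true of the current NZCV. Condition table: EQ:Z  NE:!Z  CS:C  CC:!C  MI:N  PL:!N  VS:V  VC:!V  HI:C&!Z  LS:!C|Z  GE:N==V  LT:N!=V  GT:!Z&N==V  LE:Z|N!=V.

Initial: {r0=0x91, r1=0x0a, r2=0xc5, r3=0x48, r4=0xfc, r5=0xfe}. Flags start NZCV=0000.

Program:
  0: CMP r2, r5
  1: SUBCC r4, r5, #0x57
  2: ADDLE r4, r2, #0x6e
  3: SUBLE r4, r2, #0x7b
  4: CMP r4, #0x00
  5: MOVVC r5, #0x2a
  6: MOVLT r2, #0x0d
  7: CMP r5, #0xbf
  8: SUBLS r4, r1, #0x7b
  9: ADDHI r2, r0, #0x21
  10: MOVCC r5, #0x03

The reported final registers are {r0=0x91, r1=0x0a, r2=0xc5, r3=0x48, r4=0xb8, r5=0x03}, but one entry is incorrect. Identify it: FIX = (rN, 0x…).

FIX = (r4, 0x8f)

[0] flags=1000 → (cmp)
[1] flags=1000 CC?T → r4=0xa7
[2] flags=1000 LE?T → r4=0x33
[3] flags=1000 LE?T → r4=0x4a
[4] flags=0010 → (cmp)
[5] flags=0010 VC?T → r5=0x2a
[6] flags=0010 LT?F → skip
[7] flags=0000 → (cmp)
[8] flags=0000 LS?T → r4=0x8f
[9] flags=0000 HI?F → skip
[10] flags=0000 CC?T → r5=0x03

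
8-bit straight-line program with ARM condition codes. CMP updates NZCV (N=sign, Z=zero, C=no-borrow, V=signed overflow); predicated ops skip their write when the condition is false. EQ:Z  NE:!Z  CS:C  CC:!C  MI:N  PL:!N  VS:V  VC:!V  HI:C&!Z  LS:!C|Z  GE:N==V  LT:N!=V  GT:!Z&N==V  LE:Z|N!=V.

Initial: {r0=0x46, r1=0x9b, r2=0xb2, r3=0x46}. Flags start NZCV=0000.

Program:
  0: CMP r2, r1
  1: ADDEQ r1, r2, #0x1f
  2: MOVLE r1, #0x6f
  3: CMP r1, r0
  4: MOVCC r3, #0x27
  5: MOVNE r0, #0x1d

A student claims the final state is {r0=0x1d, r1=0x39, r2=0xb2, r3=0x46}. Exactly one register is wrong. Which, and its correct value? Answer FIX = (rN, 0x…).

FIX = (r1, 0x9b)

[0] flags=0010 → (cmp)
[1] flags=0010 EQ?F → skip
[2] flags=0010 LE?F → skip
[3] flags=0011 → (cmp)
[4] flags=0011 CC?F → skip
[5] flags=0011 NE?T → r0=0x1d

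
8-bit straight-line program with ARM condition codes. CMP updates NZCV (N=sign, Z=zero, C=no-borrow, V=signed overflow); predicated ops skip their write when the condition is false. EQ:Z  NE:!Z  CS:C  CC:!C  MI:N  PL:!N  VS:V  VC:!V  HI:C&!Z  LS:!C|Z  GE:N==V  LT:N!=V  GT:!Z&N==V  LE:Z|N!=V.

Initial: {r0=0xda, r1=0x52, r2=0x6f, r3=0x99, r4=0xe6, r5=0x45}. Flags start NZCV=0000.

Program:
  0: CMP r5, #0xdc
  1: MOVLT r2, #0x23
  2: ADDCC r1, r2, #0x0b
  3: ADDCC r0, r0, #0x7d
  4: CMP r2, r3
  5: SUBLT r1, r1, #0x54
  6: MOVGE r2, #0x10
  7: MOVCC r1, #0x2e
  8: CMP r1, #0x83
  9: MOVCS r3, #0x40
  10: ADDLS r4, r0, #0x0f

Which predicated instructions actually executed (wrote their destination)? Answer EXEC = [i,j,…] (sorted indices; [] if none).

EXEC = [2,3,6,7,10]

0: ✓ CMP  NZCV=0000
1: · MOVLT
2: ✓ ADDCC  r1←0x7a
3: ✓ ADDCC  r0←0x57
4: ✓ CMP  NZCV=1001
5: · SUBLT
6: ✓ MOVGE  r2←0x10
7: ✓ MOVCC  r1←0x2e
8: ✓ CMP  NZCV=1001
9: · MOVCS
10: ✓ ADDLS  r4←0x66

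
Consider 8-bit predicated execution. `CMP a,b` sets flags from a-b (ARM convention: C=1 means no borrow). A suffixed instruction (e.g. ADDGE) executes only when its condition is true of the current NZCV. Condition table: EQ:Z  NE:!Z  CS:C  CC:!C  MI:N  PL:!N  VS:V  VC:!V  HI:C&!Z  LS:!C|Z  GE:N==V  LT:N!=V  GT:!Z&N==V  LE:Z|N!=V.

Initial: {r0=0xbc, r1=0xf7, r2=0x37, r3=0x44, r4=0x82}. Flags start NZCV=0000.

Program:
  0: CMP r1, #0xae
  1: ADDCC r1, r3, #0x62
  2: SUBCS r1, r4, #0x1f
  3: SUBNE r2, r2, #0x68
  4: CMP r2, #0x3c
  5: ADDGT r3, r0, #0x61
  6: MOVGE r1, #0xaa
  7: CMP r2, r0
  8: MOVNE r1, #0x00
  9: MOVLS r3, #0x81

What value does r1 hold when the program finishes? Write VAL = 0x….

VAL = 0x00

[0] flags=0010 → (cmp)
[1] flags=0010 CC?F → skip
[2] flags=0010 CS?T → r1=0x63
[3] flags=0010 NE?T → r2=0xcf
[4] flags=1010 → (cmp)
[5] flags=1010 GT?F → skip
[6] flags=1010 GE?F → skip
[7] flags=0010 → (cmp)
[8] flags=0010 NE?T → r1=0x00
[9] flags=0010 LS?F → skip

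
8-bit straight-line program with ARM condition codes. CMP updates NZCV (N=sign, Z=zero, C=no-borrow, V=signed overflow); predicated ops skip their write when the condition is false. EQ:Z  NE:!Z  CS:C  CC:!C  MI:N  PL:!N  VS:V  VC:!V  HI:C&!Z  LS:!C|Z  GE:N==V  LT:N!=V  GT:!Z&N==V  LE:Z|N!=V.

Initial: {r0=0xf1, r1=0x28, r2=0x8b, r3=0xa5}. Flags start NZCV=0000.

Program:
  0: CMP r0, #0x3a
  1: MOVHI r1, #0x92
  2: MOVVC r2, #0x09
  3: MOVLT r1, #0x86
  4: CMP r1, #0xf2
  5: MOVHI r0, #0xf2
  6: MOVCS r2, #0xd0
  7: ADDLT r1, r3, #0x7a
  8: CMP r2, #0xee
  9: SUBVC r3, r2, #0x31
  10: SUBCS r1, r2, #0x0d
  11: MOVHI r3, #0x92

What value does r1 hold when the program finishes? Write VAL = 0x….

0: ✓ CMP  NZCV=1010
1: ✓ MOVHI  r1←0x92
2: ✓ MOVVC  r2←0x09
3: ✓ MOVLT  r1←0x86
4: ✓ CMP  NZCV=1000
5: · MOVHI
6: · MOVCS
7: ✓ ADDLT  r1←0x1f
8: ✓ CMP  NZCV=0000
9: ✓ SUBVC  r3←0xd8
10: · SUBCS
11: · MOVHI

VAL = 0x1f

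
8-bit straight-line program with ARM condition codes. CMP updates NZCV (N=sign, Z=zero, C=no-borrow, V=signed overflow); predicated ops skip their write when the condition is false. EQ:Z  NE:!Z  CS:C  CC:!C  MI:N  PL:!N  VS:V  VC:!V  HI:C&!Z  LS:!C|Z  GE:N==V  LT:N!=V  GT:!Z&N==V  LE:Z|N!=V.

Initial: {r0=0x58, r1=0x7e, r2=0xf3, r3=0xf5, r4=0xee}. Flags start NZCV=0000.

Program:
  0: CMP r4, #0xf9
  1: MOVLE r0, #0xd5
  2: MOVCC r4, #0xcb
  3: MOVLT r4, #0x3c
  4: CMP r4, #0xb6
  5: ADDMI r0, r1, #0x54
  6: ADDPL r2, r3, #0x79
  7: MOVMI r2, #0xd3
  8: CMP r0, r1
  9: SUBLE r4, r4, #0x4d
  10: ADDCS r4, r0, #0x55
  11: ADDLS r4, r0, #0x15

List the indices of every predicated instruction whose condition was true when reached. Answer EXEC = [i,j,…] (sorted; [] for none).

EXEC = [1,2,3,5,7,9,10]

[0] flags=1000 → (cmp)
[1] flags=1000 LE?T → r0=0xd5
[2] flags=1000 CC?T → r4=0xcb
[3] flags=1000 LT?T → r4=0x3c
[4] flags=1001 → (cmp)
[5] flags=1001 MI?T → r0=0xd2
[6] flags=1001 PL?F → skip
[7] flags=1001 MI?T → r2=0xd3
[8] flags=0011 → (cmp)
[9] flags=0011 LE?T → r4=0xef
[10] flags=0011 CS?T → r4=0x27
[11] flags=0011 LS?F → skip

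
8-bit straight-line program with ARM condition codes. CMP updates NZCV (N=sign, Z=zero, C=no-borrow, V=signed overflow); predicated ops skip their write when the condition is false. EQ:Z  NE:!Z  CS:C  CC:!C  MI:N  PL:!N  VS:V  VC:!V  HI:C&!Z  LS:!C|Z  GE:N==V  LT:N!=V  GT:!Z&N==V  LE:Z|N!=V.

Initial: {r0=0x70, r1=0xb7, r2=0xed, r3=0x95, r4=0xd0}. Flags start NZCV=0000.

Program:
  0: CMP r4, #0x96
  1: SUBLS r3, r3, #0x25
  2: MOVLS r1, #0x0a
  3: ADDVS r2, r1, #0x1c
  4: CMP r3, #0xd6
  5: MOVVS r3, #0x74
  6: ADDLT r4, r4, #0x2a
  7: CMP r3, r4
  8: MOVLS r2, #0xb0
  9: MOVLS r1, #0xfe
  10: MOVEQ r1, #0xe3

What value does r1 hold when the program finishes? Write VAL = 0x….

[0] flags=0010 → (cmp)
[1] flags=0010 LS?F → skip
[2] flags=0010 LS?F → skip
[3] flags=0010 VS?F → skip
[4] flags=1000 → (cmp)
[5] flags=1000 VS?F → skip
[6] flags=1000 LT?T → r4=0xfa
[7] flags=1000 → (cmp)
[8] flags=1000 LS?T → r2=0xb0
[9] flags=1000 LS?T → r1=0xfe
[10] flags=1000 EQ?F → skip

VAL = 0xfe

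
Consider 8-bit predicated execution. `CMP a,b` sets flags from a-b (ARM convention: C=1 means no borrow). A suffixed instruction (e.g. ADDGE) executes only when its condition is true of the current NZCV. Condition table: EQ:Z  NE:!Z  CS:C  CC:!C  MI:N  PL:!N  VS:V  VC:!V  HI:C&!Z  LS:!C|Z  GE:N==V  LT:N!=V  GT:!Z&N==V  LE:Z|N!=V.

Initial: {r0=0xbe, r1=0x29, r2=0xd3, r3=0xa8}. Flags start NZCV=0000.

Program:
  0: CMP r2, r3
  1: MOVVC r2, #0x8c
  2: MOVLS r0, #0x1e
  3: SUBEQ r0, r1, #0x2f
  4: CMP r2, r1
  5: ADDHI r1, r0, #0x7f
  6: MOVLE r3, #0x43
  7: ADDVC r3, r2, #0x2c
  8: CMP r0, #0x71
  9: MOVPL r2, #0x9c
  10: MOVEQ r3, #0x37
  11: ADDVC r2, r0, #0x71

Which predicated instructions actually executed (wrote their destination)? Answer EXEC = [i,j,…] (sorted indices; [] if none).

0: ✓ CMP  NZCV=0010
1: ✓ MOVVC  r2←0x8c
2: · MOVLS
3: · SUBEQ
4: ✓ CMP  NZCV=0011
5: ✓ ADDHI  r1←0x3d
6: ✓ MOVLE  r3←0x43
7: · ADDVC
8: ✓ CMP  NZCV=0011
9: ✓ MOVPL  r2←0x9c
10: · MOVEQ
11: · ADDVC

EXEC = [1,5,6,9]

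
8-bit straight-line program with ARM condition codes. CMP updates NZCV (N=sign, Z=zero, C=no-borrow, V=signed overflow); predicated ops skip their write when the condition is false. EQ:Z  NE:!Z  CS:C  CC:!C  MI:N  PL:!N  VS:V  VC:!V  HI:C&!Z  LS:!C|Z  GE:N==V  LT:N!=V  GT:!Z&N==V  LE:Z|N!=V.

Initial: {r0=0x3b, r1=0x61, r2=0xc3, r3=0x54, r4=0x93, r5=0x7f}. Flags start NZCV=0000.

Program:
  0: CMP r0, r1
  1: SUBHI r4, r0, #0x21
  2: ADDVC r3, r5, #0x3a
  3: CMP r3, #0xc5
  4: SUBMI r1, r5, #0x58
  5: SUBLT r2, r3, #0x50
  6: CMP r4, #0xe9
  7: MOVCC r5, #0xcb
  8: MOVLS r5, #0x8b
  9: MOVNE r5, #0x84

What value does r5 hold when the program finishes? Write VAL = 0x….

VAL = 0x84

0: ✓ CMP  NZCV=1000
1: · SUBHI
2: ✓ ADDVC  r3←0xb9
3: ✓ CMP  NZCV=1000
4: ✓ SUBMI  r1←0x27
5: ✓ SUBLT  r2←0x69
6: ✓ CMP  NZCV=1000
7: ✓ MOVCC  r5←0xcb
8: ✓ MOVLS  r5←0x8b
9: ✓ MOVNE  r5←0x84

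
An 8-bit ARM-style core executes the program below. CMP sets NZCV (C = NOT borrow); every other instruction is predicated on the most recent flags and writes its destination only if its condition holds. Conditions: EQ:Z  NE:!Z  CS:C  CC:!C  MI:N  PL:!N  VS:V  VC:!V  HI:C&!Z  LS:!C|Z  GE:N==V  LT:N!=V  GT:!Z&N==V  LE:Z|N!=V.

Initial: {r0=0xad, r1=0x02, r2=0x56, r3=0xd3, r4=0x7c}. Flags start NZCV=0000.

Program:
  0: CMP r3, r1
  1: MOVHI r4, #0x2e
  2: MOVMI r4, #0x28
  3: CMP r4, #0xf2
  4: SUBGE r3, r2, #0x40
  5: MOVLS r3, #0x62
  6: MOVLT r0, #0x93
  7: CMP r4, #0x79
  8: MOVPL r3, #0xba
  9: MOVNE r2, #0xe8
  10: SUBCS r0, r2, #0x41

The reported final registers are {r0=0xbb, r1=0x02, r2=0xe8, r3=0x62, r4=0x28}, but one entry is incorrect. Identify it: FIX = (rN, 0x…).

0: ✓ CMP  NZCV=1010
1: ✓ MOVHI  r4←0x2e
2: ✓ MOVMI  r4←0x28
3: ✓ CMP  NZCV=0000
4: ✓ SUBGE  r3←0x16
5: ✓ MOVLS  r3←0x62
6: · MOVLT
7: ✓ CMP  NZCV=1000
8: · MOVPL
9: ✓ MOVNE  r2←0xe8
10: · SUBCS

FIX = (r0, 0xad)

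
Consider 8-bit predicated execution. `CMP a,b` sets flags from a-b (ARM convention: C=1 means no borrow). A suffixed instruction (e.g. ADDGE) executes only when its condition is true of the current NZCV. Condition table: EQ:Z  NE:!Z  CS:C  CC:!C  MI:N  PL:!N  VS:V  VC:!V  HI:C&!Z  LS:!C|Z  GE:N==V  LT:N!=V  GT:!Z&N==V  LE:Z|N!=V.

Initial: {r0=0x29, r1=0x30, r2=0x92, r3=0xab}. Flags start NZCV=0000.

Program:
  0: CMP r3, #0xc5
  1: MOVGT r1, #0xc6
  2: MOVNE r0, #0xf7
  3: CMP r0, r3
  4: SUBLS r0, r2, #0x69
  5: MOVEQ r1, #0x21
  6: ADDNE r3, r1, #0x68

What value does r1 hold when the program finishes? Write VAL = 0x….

[0] flags=1000 → (cmp)
[1] flags=1000 GT?F → skip
[2] flags=1000 NE?T → r0=0xf7
[3] flags=0010 → (cmp)
[4] flags=0010 LS?F → skip
[5] flags=0010 EQ?F → skip
[6] flags=0010 NE?T → r3=0x98

VAL = 0x30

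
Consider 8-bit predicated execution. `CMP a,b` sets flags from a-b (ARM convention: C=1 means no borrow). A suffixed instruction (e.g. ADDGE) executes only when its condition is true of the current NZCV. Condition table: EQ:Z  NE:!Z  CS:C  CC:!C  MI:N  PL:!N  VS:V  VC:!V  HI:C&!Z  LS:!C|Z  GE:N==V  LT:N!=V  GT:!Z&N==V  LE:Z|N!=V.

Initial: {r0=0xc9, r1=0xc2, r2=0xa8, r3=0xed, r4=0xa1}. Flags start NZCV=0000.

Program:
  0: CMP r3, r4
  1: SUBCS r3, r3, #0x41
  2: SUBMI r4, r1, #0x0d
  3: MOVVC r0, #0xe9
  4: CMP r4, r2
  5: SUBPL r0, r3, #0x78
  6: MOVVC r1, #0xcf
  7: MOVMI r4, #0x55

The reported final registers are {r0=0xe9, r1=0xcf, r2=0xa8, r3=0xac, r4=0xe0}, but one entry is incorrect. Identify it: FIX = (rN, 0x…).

FIX = (r4, 0x55)

[0] flags=0010 → (cmp)
[1] flags=0010 CS?T → r3=0xac
[2] flags=0010 MI?F → skip
[3] flags=0010 VC?T → r0=0xe9
[4] flags=1000 → (cmp)
[5] flags=1000 PL?F → skip
[6] flags=1000 VC?T → r1=0xcf
[7] flags=1000 MI?T → r4=0x55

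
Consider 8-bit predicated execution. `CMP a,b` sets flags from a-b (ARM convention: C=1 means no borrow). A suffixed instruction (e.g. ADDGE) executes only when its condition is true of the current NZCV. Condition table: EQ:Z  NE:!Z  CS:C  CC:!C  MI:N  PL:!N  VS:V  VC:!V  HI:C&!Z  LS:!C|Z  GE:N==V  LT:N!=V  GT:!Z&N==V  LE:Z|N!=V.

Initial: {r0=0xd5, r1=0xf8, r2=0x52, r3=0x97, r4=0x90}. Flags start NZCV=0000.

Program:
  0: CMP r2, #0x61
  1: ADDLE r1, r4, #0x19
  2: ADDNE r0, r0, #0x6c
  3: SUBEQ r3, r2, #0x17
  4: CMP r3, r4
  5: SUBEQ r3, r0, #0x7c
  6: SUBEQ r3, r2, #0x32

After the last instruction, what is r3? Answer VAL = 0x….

VAL = 0x97

0: ✓ CMP  NZCV=1000
1: ✓ ADDLE  r1←0xa9
2: ✓ ADDNE  r0←0x41
3: · SUBEQ
4: ✓ CMP  NZCV=0010
5: · SUBEQ
6: · SUBEQ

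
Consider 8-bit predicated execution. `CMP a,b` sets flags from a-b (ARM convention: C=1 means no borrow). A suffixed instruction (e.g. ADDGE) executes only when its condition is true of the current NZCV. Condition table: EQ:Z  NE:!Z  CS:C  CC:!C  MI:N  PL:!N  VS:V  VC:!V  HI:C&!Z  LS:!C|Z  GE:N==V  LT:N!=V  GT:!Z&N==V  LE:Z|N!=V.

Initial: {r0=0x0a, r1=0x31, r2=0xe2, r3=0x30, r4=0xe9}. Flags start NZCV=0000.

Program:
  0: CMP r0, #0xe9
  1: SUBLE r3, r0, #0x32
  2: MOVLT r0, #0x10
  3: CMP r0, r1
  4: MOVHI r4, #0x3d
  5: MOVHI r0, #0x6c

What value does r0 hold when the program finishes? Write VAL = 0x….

[0] flags=0000 → (cmp)
[1] flags=0000 LE?F → skip
[2] flags=0000 LT?F → skip
[3] flags=1000 → (cmp)
[4] flags=1000 HI?F → skip
[5] flags=1000 HI?F → skip

VAL = 0x0a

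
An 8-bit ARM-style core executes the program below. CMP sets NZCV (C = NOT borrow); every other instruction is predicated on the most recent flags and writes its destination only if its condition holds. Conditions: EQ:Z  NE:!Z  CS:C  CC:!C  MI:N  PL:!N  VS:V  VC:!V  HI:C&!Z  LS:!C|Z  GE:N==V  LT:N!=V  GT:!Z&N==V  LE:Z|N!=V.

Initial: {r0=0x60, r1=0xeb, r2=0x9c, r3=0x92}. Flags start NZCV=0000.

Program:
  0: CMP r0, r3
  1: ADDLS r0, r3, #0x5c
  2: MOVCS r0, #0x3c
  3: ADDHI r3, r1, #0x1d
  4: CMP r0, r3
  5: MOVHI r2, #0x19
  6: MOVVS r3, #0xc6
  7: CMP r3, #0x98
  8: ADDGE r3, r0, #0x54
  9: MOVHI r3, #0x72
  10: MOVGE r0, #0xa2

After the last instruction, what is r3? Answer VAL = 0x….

VAL = 0x92

0: ✓ CMP  NZCV=1001
1: ✓ ADDLS  r0←0xee
2: · MOVCS
3: · ADDHI
4: ✓ CMP  NZCV=0010
5: ✓ MOVHI  r2←0x19
6: · MOVVS
7: ✓ CMP  NZCV=1000
8: · ADDGE
9: · MOVHI
10: · MOVGE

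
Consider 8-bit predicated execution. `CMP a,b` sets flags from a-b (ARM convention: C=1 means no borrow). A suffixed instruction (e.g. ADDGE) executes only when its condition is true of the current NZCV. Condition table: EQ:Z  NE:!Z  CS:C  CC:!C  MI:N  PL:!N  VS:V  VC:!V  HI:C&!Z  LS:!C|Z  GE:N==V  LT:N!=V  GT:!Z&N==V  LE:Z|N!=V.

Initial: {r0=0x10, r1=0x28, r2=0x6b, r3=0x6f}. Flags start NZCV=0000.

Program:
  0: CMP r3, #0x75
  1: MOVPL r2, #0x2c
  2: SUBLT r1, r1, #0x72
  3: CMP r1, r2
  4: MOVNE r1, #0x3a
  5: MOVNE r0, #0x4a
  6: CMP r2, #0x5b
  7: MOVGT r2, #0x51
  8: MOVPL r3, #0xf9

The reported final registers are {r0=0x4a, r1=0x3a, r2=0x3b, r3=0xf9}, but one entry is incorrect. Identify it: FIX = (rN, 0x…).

FIX = (r2, 0x51)

0: ✓ CMP  NZCV=1000
1: · MOVPL
2: ✓ SUBLT  r1←0xb6
3: ✓ CMP  NZCV=0011
4: ✓ MOVNE  r1←0x3a
5: ✓ MOVNE  r0←0x4a
6: ✓ CMP  NZCV=0010
7: ✓ MOVGT  r2←0x51
8: ✓ MOVPL  r3←0xf9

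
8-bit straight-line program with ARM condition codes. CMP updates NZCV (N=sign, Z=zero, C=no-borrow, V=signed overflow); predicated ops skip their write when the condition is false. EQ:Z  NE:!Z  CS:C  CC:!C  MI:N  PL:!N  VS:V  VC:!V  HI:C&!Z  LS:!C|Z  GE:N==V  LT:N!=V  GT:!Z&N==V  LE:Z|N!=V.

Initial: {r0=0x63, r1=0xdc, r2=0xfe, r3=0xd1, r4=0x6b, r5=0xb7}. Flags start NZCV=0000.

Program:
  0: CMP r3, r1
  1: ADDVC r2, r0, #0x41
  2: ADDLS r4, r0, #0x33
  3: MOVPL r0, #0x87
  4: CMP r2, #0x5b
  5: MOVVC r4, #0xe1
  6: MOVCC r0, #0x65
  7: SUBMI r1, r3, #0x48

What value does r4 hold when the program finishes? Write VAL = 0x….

VAL = 0x96

[0] flags=1000 → (cmp)
[1] flags=1000 VC?T → r2=0xa4
[2] flags=1000 LS?T → r4=0x96
[3] flags=1000 PL?F → skip
[4] flags=0011 → (cmp)
[5] flags=0011 VC?F → skip
[6] flags=0011 CC?F → skip
[7] flags=0011 MI?F → skip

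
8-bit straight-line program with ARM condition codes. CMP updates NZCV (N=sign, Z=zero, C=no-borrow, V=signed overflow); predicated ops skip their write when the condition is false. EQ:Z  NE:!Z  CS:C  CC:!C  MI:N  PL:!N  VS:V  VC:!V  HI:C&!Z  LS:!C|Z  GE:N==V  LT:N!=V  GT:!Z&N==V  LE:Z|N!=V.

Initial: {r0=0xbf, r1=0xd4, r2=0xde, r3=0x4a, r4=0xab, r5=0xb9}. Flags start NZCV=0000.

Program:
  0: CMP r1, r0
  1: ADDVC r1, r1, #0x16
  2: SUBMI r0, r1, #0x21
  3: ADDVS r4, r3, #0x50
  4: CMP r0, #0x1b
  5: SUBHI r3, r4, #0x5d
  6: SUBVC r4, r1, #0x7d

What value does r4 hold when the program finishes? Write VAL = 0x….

[0] flags=0010 → (cmp)
[1] flags=0010 VC?T → r1=0xea
[2] flags=0010 MI?F → skip
[3] flags=0010 VS?F → skip
[4] flags=1010 → (cmp)
[5] flags=1010 HI?T → r3=0x4e
[6] flags=1010 VC?T → r4=0x6d

VAL = 0x6d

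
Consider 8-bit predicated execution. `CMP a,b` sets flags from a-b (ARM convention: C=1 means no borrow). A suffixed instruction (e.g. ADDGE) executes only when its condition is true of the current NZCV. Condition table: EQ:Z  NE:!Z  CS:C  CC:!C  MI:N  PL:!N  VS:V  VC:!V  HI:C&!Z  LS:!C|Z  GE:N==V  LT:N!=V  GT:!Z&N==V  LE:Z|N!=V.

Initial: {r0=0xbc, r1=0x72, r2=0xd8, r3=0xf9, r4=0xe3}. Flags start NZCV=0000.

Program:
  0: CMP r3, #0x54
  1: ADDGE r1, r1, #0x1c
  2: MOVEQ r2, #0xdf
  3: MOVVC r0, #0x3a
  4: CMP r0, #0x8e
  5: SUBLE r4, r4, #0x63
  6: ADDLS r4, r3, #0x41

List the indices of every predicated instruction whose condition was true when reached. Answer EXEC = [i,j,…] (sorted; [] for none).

[0] flags=1010 → (cmp)
[1] flags=1010 GE?F → skip
[2] flags=1010 EQ?F → skip
[3] flags=1010 VC?T → r0=0x3a
[4] flags=1001 → (cmp)
[5] flags=1001 LE?F → skip
[6] flags=1001 LS?T → r4=0x3a

EXEC = [3,6]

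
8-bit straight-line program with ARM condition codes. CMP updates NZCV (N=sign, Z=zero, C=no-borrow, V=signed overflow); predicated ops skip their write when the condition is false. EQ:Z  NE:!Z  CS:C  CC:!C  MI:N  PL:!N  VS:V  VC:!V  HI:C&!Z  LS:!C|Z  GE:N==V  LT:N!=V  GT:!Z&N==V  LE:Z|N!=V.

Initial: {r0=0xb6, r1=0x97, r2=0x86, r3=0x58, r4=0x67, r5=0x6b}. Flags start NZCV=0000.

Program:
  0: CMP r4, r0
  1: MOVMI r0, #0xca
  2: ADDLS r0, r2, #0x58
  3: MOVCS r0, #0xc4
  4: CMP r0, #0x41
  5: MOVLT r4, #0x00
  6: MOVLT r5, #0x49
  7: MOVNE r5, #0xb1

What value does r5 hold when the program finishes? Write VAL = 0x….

[0] flags=1001 → (cmp)
[1] flags=1001 MI?T → r0=0xca
[2] flags=1001 LS?T → r0=0xde
[3] flags=1001 CS?F → skip
[4] flags=1010 → (cmp)
[5] flags=1010 LT?T → r4=0x00
[6] flags=1010 LT?T → r5=0x49
[7] flags=1010 NE?T → r5=0xb1

VAL = 0xb1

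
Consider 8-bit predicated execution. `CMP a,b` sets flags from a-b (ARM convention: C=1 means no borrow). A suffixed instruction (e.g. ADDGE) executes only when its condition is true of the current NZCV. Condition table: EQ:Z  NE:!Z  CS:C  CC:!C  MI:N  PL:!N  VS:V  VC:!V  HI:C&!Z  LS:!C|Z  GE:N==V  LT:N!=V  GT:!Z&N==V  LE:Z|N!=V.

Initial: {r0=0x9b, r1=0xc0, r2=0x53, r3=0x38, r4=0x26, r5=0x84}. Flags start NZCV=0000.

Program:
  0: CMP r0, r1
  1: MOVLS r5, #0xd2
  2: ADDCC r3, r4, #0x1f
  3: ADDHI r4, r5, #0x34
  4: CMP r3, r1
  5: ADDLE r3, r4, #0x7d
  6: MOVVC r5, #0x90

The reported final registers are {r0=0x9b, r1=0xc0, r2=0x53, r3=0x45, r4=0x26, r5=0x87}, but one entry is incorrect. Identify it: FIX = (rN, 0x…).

FIX = (r5, 0xd2)

[0] flags=1000 → (cmp)
[1] flags=1000 LS?T → r5=0xd2
[2] flags=1000 CC?T → r3=0x45
[3] flags=1000 HI?F → skip
[4] flags=1001 → (cmp)
[5] flags=1001 LE?F → skip
[6] flags=1001 VC?F → skip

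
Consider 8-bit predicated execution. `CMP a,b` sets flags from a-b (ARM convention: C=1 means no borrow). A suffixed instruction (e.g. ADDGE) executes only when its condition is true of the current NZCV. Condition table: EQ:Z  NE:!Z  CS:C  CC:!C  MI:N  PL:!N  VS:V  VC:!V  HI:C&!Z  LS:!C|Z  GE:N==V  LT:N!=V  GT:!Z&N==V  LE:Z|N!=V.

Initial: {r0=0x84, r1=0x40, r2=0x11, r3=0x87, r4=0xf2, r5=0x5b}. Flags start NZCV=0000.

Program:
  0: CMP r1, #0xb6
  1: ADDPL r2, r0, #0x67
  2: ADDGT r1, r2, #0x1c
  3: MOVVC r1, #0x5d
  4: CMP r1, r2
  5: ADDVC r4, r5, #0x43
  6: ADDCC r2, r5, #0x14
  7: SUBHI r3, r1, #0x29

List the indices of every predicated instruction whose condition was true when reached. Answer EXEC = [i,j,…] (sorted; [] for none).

[0] flags=1001 → (cmp)
[1] flags=1001 PL?F → skip
[2] flags=1001 GT?T → r1=0x2d
[3] flags=1001 VC?F → skip
[4] flags=0010 → (cmp)
[5] flags=0010 VC?T → r4=0x9e
[6] flags=0010 CC?F → skip
[7] flags=0010 HI?T → r3=0x04

EXEC = [2,5,7]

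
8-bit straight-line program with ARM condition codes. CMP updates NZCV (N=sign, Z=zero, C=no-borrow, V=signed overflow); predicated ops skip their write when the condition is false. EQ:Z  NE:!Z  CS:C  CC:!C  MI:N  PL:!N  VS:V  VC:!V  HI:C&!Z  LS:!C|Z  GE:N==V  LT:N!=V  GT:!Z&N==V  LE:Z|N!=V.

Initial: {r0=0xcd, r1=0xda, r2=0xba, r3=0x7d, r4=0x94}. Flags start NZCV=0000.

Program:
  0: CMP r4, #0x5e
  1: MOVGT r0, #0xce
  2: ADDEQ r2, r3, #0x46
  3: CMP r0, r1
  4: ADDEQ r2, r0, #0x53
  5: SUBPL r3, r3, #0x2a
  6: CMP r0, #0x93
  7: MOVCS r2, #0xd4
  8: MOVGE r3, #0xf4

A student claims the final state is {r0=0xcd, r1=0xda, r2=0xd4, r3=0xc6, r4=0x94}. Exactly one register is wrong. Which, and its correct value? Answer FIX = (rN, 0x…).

FIX = (r3, 0xf4)

0: ✓ CMP  NZCV=0011
1: · MOVGT
2: · ADDEQ
3: ✓ CMP  NZCV=1000
4: · ADDEQ
5: · SUBPL
6: ✓ CMP  NZCV=0010
7: ✓ MOVCS  r2←0xd4
8: ✓ MOVGE  r3←0xf4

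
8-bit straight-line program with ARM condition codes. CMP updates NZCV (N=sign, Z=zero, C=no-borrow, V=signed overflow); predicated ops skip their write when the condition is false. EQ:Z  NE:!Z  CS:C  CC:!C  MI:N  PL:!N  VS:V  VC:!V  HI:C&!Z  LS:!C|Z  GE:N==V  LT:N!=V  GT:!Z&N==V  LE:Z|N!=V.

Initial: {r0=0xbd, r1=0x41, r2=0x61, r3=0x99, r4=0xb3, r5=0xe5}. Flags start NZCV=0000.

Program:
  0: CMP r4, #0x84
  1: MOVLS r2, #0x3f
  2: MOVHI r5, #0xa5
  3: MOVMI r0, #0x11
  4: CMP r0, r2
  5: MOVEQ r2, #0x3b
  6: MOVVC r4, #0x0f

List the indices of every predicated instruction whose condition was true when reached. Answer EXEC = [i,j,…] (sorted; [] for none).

EXEC = [2]

0: ✓ CMP  NZCV=0010
1: · MOVLS
2: ✓ MOVHI  r5←0xa5
3: · MOVMI
4: ✓ CMP  NZCV=0011
5: · MOVEQ
6: · MOVVC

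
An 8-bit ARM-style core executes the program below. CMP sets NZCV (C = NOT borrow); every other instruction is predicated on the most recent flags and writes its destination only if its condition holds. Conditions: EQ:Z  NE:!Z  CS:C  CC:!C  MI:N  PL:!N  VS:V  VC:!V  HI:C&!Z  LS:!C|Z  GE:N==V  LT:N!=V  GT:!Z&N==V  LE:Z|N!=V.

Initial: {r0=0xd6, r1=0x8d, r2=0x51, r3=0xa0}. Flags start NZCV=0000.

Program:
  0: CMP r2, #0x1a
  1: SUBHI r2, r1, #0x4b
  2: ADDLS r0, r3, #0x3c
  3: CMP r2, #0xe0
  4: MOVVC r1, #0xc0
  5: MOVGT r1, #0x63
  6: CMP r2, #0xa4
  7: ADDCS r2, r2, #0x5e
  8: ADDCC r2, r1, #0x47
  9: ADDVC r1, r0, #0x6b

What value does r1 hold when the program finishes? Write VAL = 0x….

0: ✓ CMP  NZCV=0010
1: ✓ SUBHI  r2←0x42
2: · ADDLS
3: ✓ CMP  NZCV=0000
4: ✓ MOVVC  r1←0xc0
5: ✓ MOVGT  r1←0x63
6: ✓ CMP  NZCV=1001
7: · ADDCS
8: ✓ ADDCC  r2←0xaa
9: · ADDVC

VAL = 0x63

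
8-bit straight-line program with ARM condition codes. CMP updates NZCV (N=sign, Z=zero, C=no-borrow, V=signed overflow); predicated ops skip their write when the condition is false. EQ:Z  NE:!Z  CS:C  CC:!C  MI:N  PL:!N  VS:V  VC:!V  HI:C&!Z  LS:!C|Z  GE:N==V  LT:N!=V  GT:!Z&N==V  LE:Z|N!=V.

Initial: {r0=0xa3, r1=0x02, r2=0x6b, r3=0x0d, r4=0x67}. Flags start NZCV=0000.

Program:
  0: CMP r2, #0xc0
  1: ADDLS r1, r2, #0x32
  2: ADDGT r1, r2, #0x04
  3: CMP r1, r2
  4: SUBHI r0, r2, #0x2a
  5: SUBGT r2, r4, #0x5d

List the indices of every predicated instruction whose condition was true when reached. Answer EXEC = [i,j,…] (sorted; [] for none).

0: ✓ CMP  NZCV=1001
1: ✓ ADDLS  r1←0x9d
2: ✓ ADDGT  r1←0x6f
3: ✓ CMP  NZCV=0010
4: ✓ SUBHI  r0←0x41
5: ✓ SUBGT  r2←0x0a

EXEC = [1,2,4,5]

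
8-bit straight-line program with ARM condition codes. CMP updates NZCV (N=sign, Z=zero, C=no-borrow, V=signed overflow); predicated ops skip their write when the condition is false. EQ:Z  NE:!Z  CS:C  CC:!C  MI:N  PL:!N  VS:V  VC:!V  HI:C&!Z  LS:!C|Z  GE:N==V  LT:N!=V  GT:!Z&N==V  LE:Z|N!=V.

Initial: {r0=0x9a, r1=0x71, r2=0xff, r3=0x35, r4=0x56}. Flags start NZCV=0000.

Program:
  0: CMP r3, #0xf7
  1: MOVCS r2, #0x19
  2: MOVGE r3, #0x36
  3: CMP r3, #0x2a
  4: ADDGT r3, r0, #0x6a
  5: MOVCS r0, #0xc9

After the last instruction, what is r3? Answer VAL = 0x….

VAL = 0x04

[0] flags=0000 → (cmp)
[1] flags=0000 CS?F → skip
[2] flags=0000 GE?T → r3=0x36
[3] flags=0010 → (cmp)
[4] flags=0010 GT?T → r3=0x04
[5] flags=0010 CS?T → r0=0xc9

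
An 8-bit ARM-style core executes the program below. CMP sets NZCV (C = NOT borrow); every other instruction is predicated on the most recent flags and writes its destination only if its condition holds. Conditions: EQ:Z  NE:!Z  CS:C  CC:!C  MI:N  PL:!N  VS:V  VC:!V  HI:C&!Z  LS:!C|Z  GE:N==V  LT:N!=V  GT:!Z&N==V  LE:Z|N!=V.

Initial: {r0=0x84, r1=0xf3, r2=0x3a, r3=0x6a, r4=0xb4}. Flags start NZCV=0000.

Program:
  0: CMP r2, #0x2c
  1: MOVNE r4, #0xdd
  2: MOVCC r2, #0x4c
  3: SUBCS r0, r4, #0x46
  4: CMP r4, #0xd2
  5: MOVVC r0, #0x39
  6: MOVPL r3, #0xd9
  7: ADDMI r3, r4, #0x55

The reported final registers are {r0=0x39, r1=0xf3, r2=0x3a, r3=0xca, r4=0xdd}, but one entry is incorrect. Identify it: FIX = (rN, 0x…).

FIX = (r3, 0xd9)

[0] flags=0010 → (cmp)
[1] flags=0010 NE?T → r4=0xdd
[2] flags=0010 CC?F → skip
[3] flags=0010 CS?T → r0=0x97
[4] flags=0010 → (cmp)
[5] flags=0010 VC?T → r0=0x39
[6] flags=0010 PL?T → r3=0xd9
[7] flags=0010 MI?F → skip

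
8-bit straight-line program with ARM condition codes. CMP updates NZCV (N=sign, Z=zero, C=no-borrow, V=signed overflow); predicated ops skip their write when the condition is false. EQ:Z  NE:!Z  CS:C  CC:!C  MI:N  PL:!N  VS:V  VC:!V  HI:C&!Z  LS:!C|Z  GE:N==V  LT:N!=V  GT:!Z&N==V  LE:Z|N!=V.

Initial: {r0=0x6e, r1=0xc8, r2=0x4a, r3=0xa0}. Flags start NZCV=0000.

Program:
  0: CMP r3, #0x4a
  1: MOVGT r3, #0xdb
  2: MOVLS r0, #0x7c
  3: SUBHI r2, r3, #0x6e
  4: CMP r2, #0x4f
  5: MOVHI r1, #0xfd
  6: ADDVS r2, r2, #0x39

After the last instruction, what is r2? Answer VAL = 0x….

0: ✓ CMP  NZCV=0011
1: · MOVGT
2: · MOVLS
3: ✓ SUBHI  r2←0x32
4: ✓ CMP  NZCV=1000
5: · MOVHI
6: · ADDVS

VAL = 0x32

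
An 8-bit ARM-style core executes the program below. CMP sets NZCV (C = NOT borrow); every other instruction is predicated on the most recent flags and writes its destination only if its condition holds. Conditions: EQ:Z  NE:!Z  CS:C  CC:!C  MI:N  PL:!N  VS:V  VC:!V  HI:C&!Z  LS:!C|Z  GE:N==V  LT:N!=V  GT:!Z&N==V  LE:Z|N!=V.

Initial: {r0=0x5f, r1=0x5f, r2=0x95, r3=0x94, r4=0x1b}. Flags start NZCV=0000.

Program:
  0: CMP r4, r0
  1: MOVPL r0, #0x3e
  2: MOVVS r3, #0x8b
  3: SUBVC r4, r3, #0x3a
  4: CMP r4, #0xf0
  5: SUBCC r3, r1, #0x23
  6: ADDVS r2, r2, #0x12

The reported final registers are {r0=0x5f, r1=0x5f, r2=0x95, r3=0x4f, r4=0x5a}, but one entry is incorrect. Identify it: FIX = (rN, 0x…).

[0] flags=1000 → (cmp)
[1] flags=1000 PL?F → skip
[2] flags=1000 VS?F → skip
[3] flags=1000 VC?T → r4=0x5a
[4] flags=0000 → (cmp)
[5] flags=0000 CC?T → r3=0x3c
[6] flags=0000 VS?F → skip

FIX = (r3, 0x3c)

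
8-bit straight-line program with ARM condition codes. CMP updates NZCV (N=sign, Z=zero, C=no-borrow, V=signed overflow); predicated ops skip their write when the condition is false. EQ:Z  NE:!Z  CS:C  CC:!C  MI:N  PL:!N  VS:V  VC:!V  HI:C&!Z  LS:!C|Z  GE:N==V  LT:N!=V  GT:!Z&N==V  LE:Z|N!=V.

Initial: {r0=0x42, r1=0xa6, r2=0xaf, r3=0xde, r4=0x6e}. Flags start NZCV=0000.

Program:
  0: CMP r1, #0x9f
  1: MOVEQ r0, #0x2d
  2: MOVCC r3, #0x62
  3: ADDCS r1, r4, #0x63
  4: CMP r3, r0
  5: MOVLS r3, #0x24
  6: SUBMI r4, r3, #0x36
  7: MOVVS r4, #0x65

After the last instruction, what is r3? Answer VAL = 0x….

0: ✓ CMP  NZCV=0010
1: · MOVEQ
2: · MOVCC
3: ✓ ADDCS  r1←0xd1
4: ✓ CMP  NZCV=1010
5: · MOVLS
6: ✓ SUBMI  r4←0xa8
7: · MOVVS

VAL = 0xde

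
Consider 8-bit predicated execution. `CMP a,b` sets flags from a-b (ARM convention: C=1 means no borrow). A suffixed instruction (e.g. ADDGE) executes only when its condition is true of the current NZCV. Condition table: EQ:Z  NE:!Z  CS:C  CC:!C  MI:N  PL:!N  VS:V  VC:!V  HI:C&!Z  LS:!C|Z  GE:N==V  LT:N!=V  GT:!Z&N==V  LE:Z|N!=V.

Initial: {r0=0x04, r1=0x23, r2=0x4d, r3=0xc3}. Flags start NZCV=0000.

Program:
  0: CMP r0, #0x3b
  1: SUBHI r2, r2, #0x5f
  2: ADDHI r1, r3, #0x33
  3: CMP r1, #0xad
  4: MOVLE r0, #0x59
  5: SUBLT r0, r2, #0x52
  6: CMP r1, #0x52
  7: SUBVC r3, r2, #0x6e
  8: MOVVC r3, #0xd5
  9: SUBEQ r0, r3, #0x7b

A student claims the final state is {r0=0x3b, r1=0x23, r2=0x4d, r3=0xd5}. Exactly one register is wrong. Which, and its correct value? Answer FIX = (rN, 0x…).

FIX = (r0, 0x04)

[0] flags=1000 → (cmp)
[1] flags=1000 HI?F → skip
[2] flags=1000 HI?F → skip
[3] flags=0000 → (cmp)
[4] flags=0000 LE?F → skip
[5] flags=0000 LT?F → skip
[6] flags=1000 → (cmp)
[7] flags=1000 VC?T → r3=0xdf
[8] flags=1000 VC?T → r3=0xd5
[9] flags=1000 EQ?F → skip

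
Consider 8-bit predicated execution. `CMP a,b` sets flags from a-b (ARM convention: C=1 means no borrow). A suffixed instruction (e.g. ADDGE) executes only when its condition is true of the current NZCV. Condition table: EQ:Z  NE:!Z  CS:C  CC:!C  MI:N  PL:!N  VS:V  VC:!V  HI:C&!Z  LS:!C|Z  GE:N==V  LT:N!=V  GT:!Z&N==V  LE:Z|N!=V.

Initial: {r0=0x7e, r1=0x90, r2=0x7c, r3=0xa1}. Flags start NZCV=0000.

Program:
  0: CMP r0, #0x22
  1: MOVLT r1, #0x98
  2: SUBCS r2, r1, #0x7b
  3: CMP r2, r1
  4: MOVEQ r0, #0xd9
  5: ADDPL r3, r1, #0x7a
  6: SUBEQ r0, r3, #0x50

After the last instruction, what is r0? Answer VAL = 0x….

VAL = 0x7e

[0] flags=0010 → (cmp)
[1] flags=0010 LT?F → skip
[2] flags=0010 CS?T → r2=0x15
[3] flags=1001 → (cmp)
[4] flags=1001 EQ?F → skip
[5] flags=1001 PL?F → skip
[6] flags=1001 EQ?F → skip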